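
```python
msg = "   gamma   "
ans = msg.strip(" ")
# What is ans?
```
Trace:
  msg='   gamma   '
  msg='   gamma   ', ans='gamma'

Final answer: 'gamma'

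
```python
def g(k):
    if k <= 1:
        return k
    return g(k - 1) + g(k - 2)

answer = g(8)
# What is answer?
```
Call trace (a repeated sub-call is expanded the first time; later identical calls just restate its return value):
g(k=8)
  g(k=7)
    g(k=6)
      g(k=5)
        g(k=4)
          g(k=3)
            g(k=2)
              g(k=1)
              -> return 1
              g(k=0)
              -> return 0
            -> return 1
            g(k=1)
            -> return 1
          -> return 2
          g(k=2) -> return 1  (same call as traced above)
        -> return 3
        g(k=3) -> return 2  (same call as traced above)
      -> return 5
      g(k=4) -> return 3  (same call as traced above)
    -> return 8
    g(k=5) -> return 5  (same call as traced above)
  -> return 13
  g(k=6) -> return 8  (same call as traced above)
-> return 21

Final answer: 21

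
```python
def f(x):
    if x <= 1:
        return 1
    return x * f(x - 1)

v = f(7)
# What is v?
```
Call trace:
f(x=7)
  f(x=6)
    f(x=5)
      f(x=4)
        f(x=3)
          f(x=2)
            f(x=1)
            -> return 1
          -> return 2
        -> return 6
      -> return 24
    -> return 120
  -> return 720
-> return 5040

Final answer: 5040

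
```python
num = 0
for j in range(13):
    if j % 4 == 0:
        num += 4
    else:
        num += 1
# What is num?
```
Trace:
  num=0
  num=4, j=0
  num=5, j=1
  num=6, j=2
  num=7, j=3
  num=11, j=4
  num=12, j=5
  num=13, j=6
  num=14, j=7
  num=18, j=8
  num=19, j=9
  num=20, j=10
  num=21, j=11
  num=25, j=12

Final answer: 25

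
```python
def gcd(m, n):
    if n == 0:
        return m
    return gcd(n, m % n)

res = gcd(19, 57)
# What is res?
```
Call trace:
gcd(m=19, n=57)
  gcd(m=57, n=19)
    gcd(m=19, n=0)
    -> return 19
  -> return 19
-> return 19

Final answer: 19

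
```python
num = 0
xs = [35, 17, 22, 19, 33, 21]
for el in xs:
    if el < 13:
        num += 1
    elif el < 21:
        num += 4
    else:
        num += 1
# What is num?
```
Trace:
  num=0
  num=1, el=35
  num=5, el=17
  num=6, el=22
  num=10, el=19
  num=11, el=33
  num=12, el=21

Final answer: 12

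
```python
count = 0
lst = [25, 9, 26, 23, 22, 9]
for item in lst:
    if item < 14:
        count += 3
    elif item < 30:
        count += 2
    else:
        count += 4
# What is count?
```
Trace:
  count=0
  count=2, item=25
  count=5, item=9
  count=7, item=26
  count=9, item=23
  count=11, item=22
  count=14, item=9

Final answer: 14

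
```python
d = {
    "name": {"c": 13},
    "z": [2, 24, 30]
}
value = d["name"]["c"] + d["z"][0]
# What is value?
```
Trace:
  d={'name': {'c': 13}, 'z': [2, 24, 30]}
  d={'name': {'c': 13}, 'z': [2, 24, 30]}, value=15

Final answer: 15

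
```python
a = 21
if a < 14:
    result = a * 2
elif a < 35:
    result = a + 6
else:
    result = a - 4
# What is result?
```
Trace:
  a=21
  a=21, result=27

Final answer: 27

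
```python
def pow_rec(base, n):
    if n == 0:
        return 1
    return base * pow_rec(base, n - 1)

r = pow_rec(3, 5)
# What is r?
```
Call trace:
pow_rec(base=3, n=5)
  pow_rec(base=3, n=4)
    pow_rec(base=3, n=3)
      pow_rec(base=3, n=2)
        pow_rec(base=3, n=1)
          pow_rec(base=3, n=0)
          -> return 1
        -> return 3
      -> return 9
    -> return 27
  -> return 81
-> return 243

Final answer: 243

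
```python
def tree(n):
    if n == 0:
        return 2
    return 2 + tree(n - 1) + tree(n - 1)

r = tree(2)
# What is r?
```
Call trace (a repeated sub-call is expanded the first time; later identical calls just restate its return value):
tree(n=2)
  tree(n=1)
    tree(n=0)
    -> return 2
    tree(n=0)
    -> return 2
  -> return 6
  tree(n=1) -> return 6  (same call as traced above)
-> return 14

Final answer: 14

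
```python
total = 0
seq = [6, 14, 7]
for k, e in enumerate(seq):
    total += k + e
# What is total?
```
Trace:
  total=0
  total=6, k=0, e=6
  total=21, k=1, e=14
  total=30, k=2, e=7

Final answer: 30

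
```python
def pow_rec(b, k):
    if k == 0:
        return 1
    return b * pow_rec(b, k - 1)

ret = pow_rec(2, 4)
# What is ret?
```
Call trace:
pow_rec(b=2, k=4)
  pow_rec(b=2, k=3)
    pow_rec(b=2, k=2)
      pow_rec(b=2, k=1)
        pow_rec(b=2, k=0)
        -> return 1
      -> return 2
    -> return 4
  -> return 8
-> return 16

Final answer: 16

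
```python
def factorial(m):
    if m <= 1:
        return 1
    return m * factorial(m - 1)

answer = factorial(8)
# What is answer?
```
Call trace:
factorial(m=8)
  factorial(m=7)
    factorial(m=6)
      factorial(m=5)
        factorial(m=4)
          factorial(m=3)
            factorial(m=2)
              factorial(m=1)
              -> return 1
            -> return 2
          -> return 6
        -> return 24
      -> return 120
    -> return 720
  -> return 5040
-> return 40320

Final answer: 40320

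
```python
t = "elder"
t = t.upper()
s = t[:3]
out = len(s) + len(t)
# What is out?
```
Trace:
  t='elder'
  t='ELDER'
  t='ELDER', s='ELD'
  t='ELDER', s='ELD', out=8

Final answer: 8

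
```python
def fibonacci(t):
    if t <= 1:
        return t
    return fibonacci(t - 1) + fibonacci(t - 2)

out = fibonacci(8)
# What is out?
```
Call trace (a repeated sub-call is expanded the first time; later identical calls just restate its return value):
fibonacci(t=8)
  fibonacci(t=7)
    fibonacci(t=6)
      fibonacci(t=5)
        fibonacci(t=4)
          fibonacci(t=3)
            fibonacci(t=2)
              fibonacci(t=1)
              -> return 1
              fibonacci(t=0)
              -> return 0
            -> return 1
            fibonacci(t=1)
            -> return 1
          -> return 2
          fibonacci(t=2) -> return 1  (same call as traced above)
        -> return 3
        fibonacci(t=3) -> return 2  (same call as traced above)
      -> return 5
      fibonacci(t=4) -> return 3  (same call as traced above)
    -> return 8
    fibonacci(t=5) -> return 5  (same call as traced above)
  -> return 13
  fibonacci(t=6) -> return 8  (same call as traced above)
-> return 21

Final answer: 21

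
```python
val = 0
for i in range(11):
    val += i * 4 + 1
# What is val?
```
Trace:
  val=0
  val=1, i=0
  val=6, i=1
  val=15, i=2
  val=28, i=3
  val=45, i=4
  val=66, i=5
  val=91, i=6
  val=120, i=7
  val=153, i=8
  val=190, i=9
  val=231, i=10

Final answer: 231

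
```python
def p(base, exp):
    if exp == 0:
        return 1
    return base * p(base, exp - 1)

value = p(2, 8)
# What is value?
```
Call trace:
p(base=2, exp=8)
  p(base=2, exp=7)
    p(base=2, exp=6)
      p(base=2, exp=5)
        p(base=2, exp=4)
          p(base=2, exp=3)
            p(base=2, exp=2)
              p(base=2, exp=1)
                p(base=2, exp=0)
                -> return 1
              -> return 2
            -> return 4
          -> return 8
        -> return 16
      -> return 32
    -> return 64
  -> return 128
-> return 256

Final answer: 256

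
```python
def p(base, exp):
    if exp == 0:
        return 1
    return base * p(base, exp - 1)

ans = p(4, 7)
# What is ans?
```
Call trace:
p(base=4, exp=7)
  p(base=4, exp=6)
    p(base=4, exp=5)
      p(base=4, exp=4)
        p(base=4, exp=3)
          p(base=4, exp=2)
            p(base=4, exp=1)
              p(base=4, exp=0)
              -> return 1
            -> return 4
          -> return 16
        -> return 64
      -> return 256
    -> return 1024
  -> return 4096
-> return 16384

Final answer: 16384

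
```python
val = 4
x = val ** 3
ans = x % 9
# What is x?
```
Trace:
  val=4
  val=4, x=64
  val=4, x=64, ans=1

Final answer: 64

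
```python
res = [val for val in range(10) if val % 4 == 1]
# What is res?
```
Trace:
  val=0
  val=1
  val=2
  val=3
  val=4
  val=5
  val=6
  val=7
  val=8
  val=9
  res=[1, 5, 9]

Final answer: [1, 5, 9]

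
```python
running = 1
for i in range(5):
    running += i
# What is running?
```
Trace:
  running=1
  running=1, i=0
  running=2, i=1
  running=4, i=2
  running=7, i=3
  running=11, i=4

Final answer: 11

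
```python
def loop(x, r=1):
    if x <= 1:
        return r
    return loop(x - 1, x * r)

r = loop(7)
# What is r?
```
Call trace:
loop(x=7, r=1)
  loop(x=6, r=7)
    loop(x=5, r=42)
      loop(x=4, r=210)
        loop(x=3, r=840)
          loop(x=2, r=2520)
            loop(x=1, r=5040)
            -> return 5040
          -> return 5040
        -> return 5040
      -> return 5040
    -> return 5040
  -> return 5040
-> return 5040

Final answer: 5040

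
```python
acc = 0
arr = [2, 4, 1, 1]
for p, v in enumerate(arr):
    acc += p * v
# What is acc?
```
Trace:
  acc=0
  acc=0, p=0, v=2
  acc=4, p=1, v=4
  acc=6, p=2, v=1
  acc=9, p=3, v=1

Final answer: 9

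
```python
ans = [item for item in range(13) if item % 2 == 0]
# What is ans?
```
Trace:
  item=0
  item=1
  item=2
  item=3
  item=4
  item=5
  item=6
  item=7
  item=8
  item=9
  item=10
  item=11
  item=12
  ans=[0, 2, 4, 6, 8, 10, 12]

Final answer: [0, 2, 4, 6, 8, 10, 12]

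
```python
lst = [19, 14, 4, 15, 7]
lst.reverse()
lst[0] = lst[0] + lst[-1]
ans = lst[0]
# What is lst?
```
Trace:
  lst=[19, 14, 4, 15, 7]
  lst=[7, 15, 4, 14, 19]
  lst=[26, 15, 4, 14, 19]
  lst=[26, 15, 4, 14, 19], ans=26

Final answer: [26, 15, 4, 14, 19]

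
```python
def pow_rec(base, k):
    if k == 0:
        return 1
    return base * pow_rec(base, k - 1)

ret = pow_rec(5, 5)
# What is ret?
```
Call trace:
pow_rec(base=5, k=5)
  pow_rec(base=5, k=4)
    pow_rec(base=5, k=3)
      pow_rec(base=5, k=2)
        pow_rec(base=5, k=1)
          pow_rec(base=5, k=0)
          -> return 1
        -> return 5
      -> return 25
    -> return 125
  -> return 625
-> return 3125

Final answer: 3125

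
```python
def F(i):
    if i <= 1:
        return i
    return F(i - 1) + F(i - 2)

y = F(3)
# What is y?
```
Call trace:
F(i=3)
  F(i=2)
    F(i=1)
    -> return 1
    F(i=0)
    -> return 0
  -> return 1
  F(i=1)
  -> return 1
-> return 2

Final answer: 2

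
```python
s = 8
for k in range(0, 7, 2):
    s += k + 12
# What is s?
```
Trace:
  s=8
  s=20, k=0
  s=34, k=2
  s=50, k=4
  s=68, k=6

Final answer: 68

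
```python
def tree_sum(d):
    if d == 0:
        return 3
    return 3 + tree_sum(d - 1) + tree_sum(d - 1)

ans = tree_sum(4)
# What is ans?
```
Call trace (a repeated sub-call is expanded the first time; later identical calls just restate its return value):
tree_sum(d=4)
  tree_sum(d=3)
    tree_sum(d=2)
      tree_sum(d=1)
        tree_sum(d=0)
        -> return 3
        tree_sum(d=0)
        -> return 3
      -> return 9
      tree_sum(d=1) -> return 9  (same call as traced above)
    -> return 21
    tree_sum(d=2) -> return 21  (same call as traced above)
  -> return 45
  tree_sum(d=3) -> return 45  (same call as traced above)
-> return 93

Final answer: 93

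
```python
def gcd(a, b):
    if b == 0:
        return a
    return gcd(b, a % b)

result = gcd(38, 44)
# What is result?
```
Call trace:
gcd(a=38, b=44)
  gcd(a=44, b=38)
    gcd(a=38, b=6)
      gcd(a=6, b=2)
        gcd(a=2, b=0)
        -> return 2
      -> return 2
    -> return 2
  -> return 2
-> return 2

Final answer: 2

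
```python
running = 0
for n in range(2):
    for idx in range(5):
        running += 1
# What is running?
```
Trace:
  running=0
  running=1, n=0, idx=0
  running=2, n=0, idx=1
  running=3, n=0, idx=2
  running=4, n=0, idx=3
  running=5, n=0, idx=4
  running=6, n=1, idx=0
  running=7, n=1, idx=1
  running=8, n=1, idx=2
  running=9, n=1, idx=3
  running=10, n=1, idx=4

Final answer: 10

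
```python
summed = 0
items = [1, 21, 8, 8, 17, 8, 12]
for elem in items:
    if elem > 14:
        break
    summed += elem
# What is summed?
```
Trace:
  summed=0
  summed=1, elem=1
  summed=1, elem=21

Final answer: 1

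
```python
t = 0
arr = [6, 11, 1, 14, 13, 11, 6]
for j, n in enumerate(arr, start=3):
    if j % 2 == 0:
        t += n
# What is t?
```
Trace:
  t=0
  t=0, j=3, n=6
  t=11, j=4, n=11
  t=11, j=5, n=1
  t=25, j=6, n=14
  t=25, j=7, n=13
  t=36, j=8, n=11
  t=36, j=9, n=6

Final answer: 36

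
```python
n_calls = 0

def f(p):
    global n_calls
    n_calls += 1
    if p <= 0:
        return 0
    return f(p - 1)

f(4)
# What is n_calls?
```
Call trace:
f(p=4)
  f(p=3)
    f(p=2)
      f(p=1)
        f(p=0)
        -> return 0
      -> return 0
    -> return 0
  -> return 0
-> return 0

n_calls is incremented once per call. f is entered once for each p = 4, 3, 2, 1, 0 (the p <= 0 call returns without recursing), i.e. 4 + 1 calls.
n_calls = 5

Final answer: 5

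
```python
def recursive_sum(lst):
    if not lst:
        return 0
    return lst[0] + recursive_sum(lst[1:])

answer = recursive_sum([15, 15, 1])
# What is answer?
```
Call trace:
recursive_sum(lst=[15, 15, 1])
  recursive_sum(lst=[15, 1])
    recursive_sum(lst=[1])
      recursive_sum(lst=[])
      -> return 0
    -> return 1
  -> return 16
-> return 31

Final answer: 31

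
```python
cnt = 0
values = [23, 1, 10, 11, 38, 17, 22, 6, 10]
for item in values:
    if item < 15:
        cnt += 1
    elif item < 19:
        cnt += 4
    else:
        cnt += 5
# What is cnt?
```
Trace:
  cnt=0
  cnt=5, item=23
  cnt=6, item=1
  cnt=7, item=10
  cnt=8, item=11
  cnt=13, item=38
  cnt=17, item=17
  cnt=22, item=22
  cnt=23, item=6
  cnt=24, item=10

Final answer: 24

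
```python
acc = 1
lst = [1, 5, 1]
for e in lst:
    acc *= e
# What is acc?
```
Trace:
  acc=1
  acc=1, e=1
  acc=5, e=5
  acc=5, e=1

Final answer: 5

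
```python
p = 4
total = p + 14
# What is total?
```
Trace:
  p=4
  p=4, total=18

Final answer: 18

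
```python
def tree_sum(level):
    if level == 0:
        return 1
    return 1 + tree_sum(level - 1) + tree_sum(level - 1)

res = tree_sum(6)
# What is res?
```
Call trace (a repeated sub-call is expanded the first time; later identical calls just restate its return value):
tree_sum(level=6)
  tree_sum(level=5)
    tree_sum(level=4)
      tree_sum(level=3)
        tree_sum(level=2)
          tree_sum(level=1)
            tree_sum(level=0)
            -> return 1
            tree_sum(level=0)
            -> return 1
          -> return 3
          tree_sum(level=1) -> return 3  (same call as traced above)
        -> return 7
        tree_sum(level=2) -> return 7  (same call as traced above)
      -> return 15
      tree_sum(level=3) -> return 15  (same call as traced above)
    -> return 31
    tree_sum(level=4) -> return 31  (same call as traced above)
  -> return 63
  tree_sum(level=5) -> return 63  (same call as traced above)
-> return 127

Final answer: 127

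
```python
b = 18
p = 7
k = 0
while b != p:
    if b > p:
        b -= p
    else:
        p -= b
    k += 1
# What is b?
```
Trace:
  b=18
  b=18, p=7
  b=18, p=7, k=0
  b=11, p=7, k=1
  b=4, p=7, k=2
  b=4, p=3, k=3
  b=1, p=3, k=4
  b=1, p=2, k=5
  b=1, p=1, k=6

Final answer: 1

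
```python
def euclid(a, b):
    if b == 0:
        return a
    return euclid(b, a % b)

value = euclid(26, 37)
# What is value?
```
Call trace:
euclid(a=26, b=37)
  euclid(a=37, b=26)
    euclid(a=26, b=11)
      euclid(a=11, b=4)
        euclid(a=4, b=3)
          euclid(a=3, b=1)
            euclid(a=1, b=0)
            -> return 1
          -> return 1
        -> return 1
      -> return 1
    -> return 1
  -> return 1
-> return 1

Final answer: 1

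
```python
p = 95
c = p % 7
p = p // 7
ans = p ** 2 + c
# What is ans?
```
Trace:
  p=95
  p=95, c=4
  p=13, c=4
  p=13, c=4, ans=173

Final answer: 173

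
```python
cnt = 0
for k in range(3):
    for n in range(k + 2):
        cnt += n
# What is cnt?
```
Trace:
  cnt=0
  cnt=0, k=0, n=0
  cnt=1, k=0, n=1
  cnt=1, k=1, n=0
  cnt=2, k=1, n=1
  cnt=4, k=1, n=2
  cnt=4, k=2, n=0
  cnt=5, k=2, n=1
  cnt=7, k=2, n=2
  cnt=10, k=2, n=3

Final answer: 10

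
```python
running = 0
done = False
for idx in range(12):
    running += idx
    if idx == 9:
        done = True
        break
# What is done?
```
Trace:
  running=0
  running=0, done=False
  running=0, done=False, idx=0
  running=1, done=False, idx=1
  running=3, done=False, idx=2
  running=6, done=False, idx=3
  running=10, done=False, idx=4
  running=15, done=False, idx=5
  running=21, done=False, idx=6
  running=28, done=False, idx=7
  running=36, done=False, idx=8
  running=45, done=True, idx=9

Final answer: True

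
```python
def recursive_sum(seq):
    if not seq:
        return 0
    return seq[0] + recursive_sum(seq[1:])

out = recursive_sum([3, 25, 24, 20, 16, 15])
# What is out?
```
Call trace:
recursive_sum(seq=[3, 25, 24, 20, 16, 15])
  recursive_sum(seq=[25, 24, 20, 16, 15])
    recursive_sum(seq=[24, 20, 16, 15])
      recursive_sum(seq=[20, 16, 15])
        recursive_sum(seq=[16, 15])
          recursive_sum(seq=[15])
            recursive_sum(seq=[])
            -> return 0
          -> return 15
        -> return 31
      -> return 51
    -> return 75
  -> return 100
-> return 103

Final answer: 103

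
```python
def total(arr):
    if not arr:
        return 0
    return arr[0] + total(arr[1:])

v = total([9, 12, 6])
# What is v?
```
Call trace:
total(arr=[9, 12, 6])
  total(arr=[12, 6])
    total(arr=[6])
      total(arr=[])
      -> return 0
    -> return 6
  -> return 18
-> return 27

Final answer: 27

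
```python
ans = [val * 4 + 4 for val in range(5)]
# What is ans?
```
Trace:
  val=0
  val=1
  val=2
  val=3
  val=4
  ans=[4, 8, 12, 16, 20]

Final answer: [4, 8, 12, 16, 20]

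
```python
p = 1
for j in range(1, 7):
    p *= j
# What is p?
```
Trace:
  p=1
  p=1, j=1
  p=2, j=2
  p=6, j=3
  p=24, j=4
  p=120, j=5
  p=720, j=6

Final answer: 720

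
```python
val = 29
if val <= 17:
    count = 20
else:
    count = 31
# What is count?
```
Trace:
  val=29
  val=29, count=31

Final answer: 31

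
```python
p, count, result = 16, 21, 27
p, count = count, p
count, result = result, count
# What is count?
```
Trace:
  p=16, count=21, result=27
  p=21, count=16, result=27
  p=21, count=27, result=16

Final answer: 27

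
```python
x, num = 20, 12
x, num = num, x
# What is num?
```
Trace:
  x=20, num=12
  x=12, num=20

Final answer: 20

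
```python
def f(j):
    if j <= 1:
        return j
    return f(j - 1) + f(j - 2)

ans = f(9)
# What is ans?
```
Call trace (a repeated sub-call is expanded the first time; later identical calls just restate its return value):
f(j=9)
  f(j=8)
    f(j=7)
      f(j=6)
        f(j=5)
          f(j=4)
            f(j=3)
              f(j=2)
                f(j=1)
                -> return 1
                f(j=0)
                -> return 0
              -> return 1
              f(j=1)
              -> return 1
            -> return 2
            f(j=2) -> return 1  (same call as traced above)
          -> return 3
          f(j=3) -> return 2  (same call as traced above)
        -> return 5
        f(j=4) -> return 3  (same call as traced above)
      -> return 8
      f(j=5) -> return 5  (same call as traced above)
    -> return 13
    f(j=6) -> return 8  (same call as traced above)
  -> return 21
  f(j=7) -> return 13  (same call as traced above)
-> return 34

Final answer: 34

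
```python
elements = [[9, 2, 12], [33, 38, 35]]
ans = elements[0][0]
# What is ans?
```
Trace:
  elements=[[9, 2, 12], [33, 38, 35]]
  elements=[[9, 2, 12], [33, 38, 35]], ans=9

Final answer: 9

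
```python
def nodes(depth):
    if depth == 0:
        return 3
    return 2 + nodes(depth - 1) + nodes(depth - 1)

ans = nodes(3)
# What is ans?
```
Call trace (a repeated sub-call is expanded the first time; later identical calls just restate its return value):
nodes(depth=3)
  nodes(depth=2)
    nodes(depth=1)
      nodes(depth=0)
      -> return 3
      nodes(depth=0)
      -> return 3
    -> return 8
    nodes(depth=1) -> return 8  (same call as traced above)
  -> return 18
  nodes(depth=2) -> return 18  (same call as traced above)
-> return 38

Final answer: 38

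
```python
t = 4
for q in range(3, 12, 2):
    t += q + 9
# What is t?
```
Trace:
  t=4
  t=16, q=3
  t=30, q=5
  t=46, q=7
  t=64, q=9
  t=84, q=11

Final answer: 84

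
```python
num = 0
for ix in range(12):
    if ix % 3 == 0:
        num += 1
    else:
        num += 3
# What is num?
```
Trace:
  num=0
  num=1, ix=0
  num=4, ix=1
  num=7, ix=2
  num=8, ix=3
  num=11, ix=4
  num=14, ix=5
  num=15, ix=6
  num=18, ix=7
  num=21, ix=8
  num=22, ix=9
  num=25, ix=10
  num=28, ix=11

Final answer: 28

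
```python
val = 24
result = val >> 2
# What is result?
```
Trace:
  val=24
  val=24, result=6

Final answer: 6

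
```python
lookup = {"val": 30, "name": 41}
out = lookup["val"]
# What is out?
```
Trace:
  lookup={'val': 30, 'name': 41}
  lookup={'val': 30, 'name': 41}, out=30

Final answer: 30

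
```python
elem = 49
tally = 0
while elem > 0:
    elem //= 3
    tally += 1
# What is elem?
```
Trace:
  elem=49
  elem=49, tally=0
  elem=16, tally=1
  elem=5, tally=2
  elem=1, tally=3
  elem=0, tally=4

Final answer: 0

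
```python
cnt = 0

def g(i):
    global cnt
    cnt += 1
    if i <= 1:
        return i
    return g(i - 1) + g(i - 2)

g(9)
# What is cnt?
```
Call trace (a repeated sub-call is expanded the first time; later identical calls just restate its return value):
g(i=9)
  g(i=8)
    g(i=7)
      g(i=6)
        g(i=5)
          g(i=4)
            g(i=3)
              g(i=2)
                g(i=1)
                -> return 1
                g(i=0)
                -> return 0
              -> return 1
              g(i=1)
              -> return 1
            -> return 2
            g(i=2) -> return 1  (same call as traced above)
          -> return 3
          g(i=3) -> return 2  (same call as traced above)
        -> return 5
        g(i=4) -> return 3  (same call as traced above)
      -> return 8
      g(i=5) -> return 5  (same call as traced above)
    -> return 13
    g(i=6) -> return 8  (same call as traced above)
  -> return 21
  g(i=7) -> return 13  (same call as traced above)
-> return 34

cnt is incremented once per call, so count the calls in each subtree. Let C(i) = number of calls made by g(i).
C(0) = C(1) = 1 (base case, no recursion); C(i) = 1 + C(i - 1) + C(i - 2) otherwise.
C(2) = 1 + C(1) + C(0) = 1 + 1 + 1 = 3
C(3) = 1 + C(2) + C(1) = 1 + 3 + 1 = 5
C(4) = 1 + C(3) + C(2) = 1 + 5 + 3 = 9
C(5) = 1 + C(4) + C(3) = 1 + 9 + 5 = 15
C(6) = 1 + C(5) + C(4) = 1 + 15 + 9 = 25
C(7) = 1 + C(6) + C(5) = 1 + 25 + 15 = 41
C(8) = 1 + C(7) + C(6) = 1 + 41 + 25 = 67
C(9) = 1 + C(8) + C(7) = 1 + 67 + 41 = 109
cnt = C(9) = 109

Final answer: 109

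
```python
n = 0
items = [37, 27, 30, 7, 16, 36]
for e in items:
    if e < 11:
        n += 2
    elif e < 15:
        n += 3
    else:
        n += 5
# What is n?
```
Trace:
  n=0
  n=5, e=37
  n=10, e=27
  n=15, e=30
  n=17, e=7
  n=22, e=16
  n=27, e=36

Final answer: 27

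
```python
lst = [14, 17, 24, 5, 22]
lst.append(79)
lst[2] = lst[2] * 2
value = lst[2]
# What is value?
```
Trace:
  lst=[14, 17, 24, 5, 22]
  lst=[14, 17, 24, 5, 22, 79]
  lst=[14, 17, 48, 5, 22, 79]
  lst=[14, 17, 48, 5, 22, 79], value=48

Final answer: 48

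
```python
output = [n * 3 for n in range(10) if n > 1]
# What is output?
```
Trace:
  n=0
  n=1
  n=2
  n=3
  n=4
  n=5
  n=6
  n=7
  n=8
  n=9
  output=[6, 9, 12, 15, 18, 21, 24, 27]

Final answer: [6, 9, 12, 15, 18, 21, 24, 27]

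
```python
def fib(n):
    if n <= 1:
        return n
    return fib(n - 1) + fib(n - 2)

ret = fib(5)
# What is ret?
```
Call trace (a repeated sub-call is expanded the first time; later identical calls just restate its return value):
fib(n=5)
  fib(n=4)
    fib(n=3)
      fib(n=2)
        fib(n=1)
        -> return 1
        fib(n=0)
        -> return 0
      -> return 1
      fib(n=1)
      -> return 1
    -> return 2
    fib(n=2) -> return 1  (same call as traced above)
  -> return 3
  fib(n=3) -> return 2  (same call as traced above)
-> return 5

Final answer: 5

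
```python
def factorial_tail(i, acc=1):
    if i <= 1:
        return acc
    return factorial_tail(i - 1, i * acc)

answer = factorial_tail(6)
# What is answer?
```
Call trace:
factorial_tail(i=6, acc=1)
  factorial_tail(i=5, acc=6)
    factorial_tail(i=4, acc=30)
      factorial_tail(i=3, acc=120)
        factorial_tail(i=2, acc=360)
          factorial_tail(i=1, acc=720)
          -> return 720
        -> return 720
      -> return 720
    -> return 720
  -> return 720
-> return 720

Final answer: 720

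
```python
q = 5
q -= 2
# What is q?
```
Trace:
  q=5
  q=3

Final answer: 3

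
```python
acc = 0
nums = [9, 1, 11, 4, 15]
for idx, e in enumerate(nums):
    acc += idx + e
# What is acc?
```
Trace:
  acc=0
  acc=9, idx=0, e=9
  acc=11, idx=1, e=1
  acc=24, idx=2, e=11
  acc=31, idx=3, e=4
  acc=50, idx=4, e=15

Final answer: 50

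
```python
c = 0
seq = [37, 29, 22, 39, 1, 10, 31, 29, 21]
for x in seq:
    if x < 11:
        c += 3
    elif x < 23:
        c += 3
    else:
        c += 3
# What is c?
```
Trace:
  c=0
  c=3, x=37
  c=6, x=29
  c=9, x=22
  c=12, x=39
  c=15, x=1
  c=18, x=10
  c=21, x=31
  c=24, x=29
  c=27, x=21

Final answer: 27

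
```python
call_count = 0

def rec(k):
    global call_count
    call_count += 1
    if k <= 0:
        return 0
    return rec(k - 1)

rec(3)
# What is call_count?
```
Call trace:
rec(k=3)
  rec(k=2)
    rec(k=1)
      rec(k=0)
      -> return 0
    -> return 0
  -> return 0
-> return 0

call_count is incremented once per call. rec is entered once for each k = 3, 2, 1, 0 (the k <= 0 call returns without recursing), i.e. 3 + 1 calls.
call_count = 4

Final answer: 4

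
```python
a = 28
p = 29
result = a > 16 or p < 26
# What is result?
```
Trace:
  a=28
  a=28, p=29
  a=28, p=29, result=True

Final answer: True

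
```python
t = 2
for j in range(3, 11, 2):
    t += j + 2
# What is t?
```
Trace:
  t=2
  t=7, j=3
  t=14, j=5
  t=23, j=7
  t=34, j=9

Final answer: 34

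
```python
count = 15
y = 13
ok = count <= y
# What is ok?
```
Trace:
  count=15
  count=15, y=13
  count=15, y=13, ok=False

Final answer: False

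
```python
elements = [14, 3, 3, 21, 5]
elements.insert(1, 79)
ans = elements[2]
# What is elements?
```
Trace:
  elements=[14, 3, 3, 21, 5]
  elements=[14, 79, 3, 3, 21, 5]
  elements=[14, 79, 3, 3, 21, 5], ans=3

Final answer: [14, 79, 3, 3, 21, 5]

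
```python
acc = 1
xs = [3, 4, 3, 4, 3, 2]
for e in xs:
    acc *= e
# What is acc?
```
Trace:
  acc=1
  acc=3, e=3
  acc=12, e=4
  acc=36, e=3
  acc=144, e=4
  acc=432, e=3
  acc=864, e=2

Final answer: 864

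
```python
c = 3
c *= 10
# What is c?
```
Trace:
  c=3
  c=30

Final answer: 30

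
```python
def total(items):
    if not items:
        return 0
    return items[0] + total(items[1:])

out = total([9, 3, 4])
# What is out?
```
Call trace:
total(items=[9, 3, 4])
  total(items=[3, 4])
    total(items=[4])
      total(items=[])
      -> return 0
    -> return 4
  -> return 7
-> return 16

Final answer: 16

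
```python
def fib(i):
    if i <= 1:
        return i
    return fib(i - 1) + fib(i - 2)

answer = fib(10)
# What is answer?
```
Call trace (a repeated sub-call is expanded the first time; later identical calls just restate its return value):
fib(i=10)
  fib(i=9)
    fib(i=8)
      fib(i=7)
        fib(i=6)
          fib(i=5)
            fib(i=4)
              fib(i=3)
                fib(i=2)
                  fib(i=1)
                  -> return 1
                  fib(i=0)
                  -> return 0
                -> return 1
                fib(i=1)
                -> return 1
              -> return 2
              fib(i=2) -> return 1  (same call as traced above)
            -> return 3
            fib(i=3) -> return 2  (same call as traced above)
          -> return 5
          fib(i=4) -> return 3  (same call as traced above)
        -> return 8
        fib(i=5) -> return 5  (same call as traced above)
      -> return 13
      fib(i=6) -> return 8  (same call as traced above)
    -> return 21
    fib(i=7) -> return 13  (same call as traced above)
  -> return 34
  fib(i=8) -> return 21  (same call as traced above)
-> return 55

Final answer: 55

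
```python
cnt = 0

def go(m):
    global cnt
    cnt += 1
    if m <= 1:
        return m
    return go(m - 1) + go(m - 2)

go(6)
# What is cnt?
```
Call trace (a repeated sub-call is expanded the first time; later identical calls just restate its return value):
go(m=6)
  go(m=5)
    go(m=4)
      go(m=3)
        go(m=2)
          go(m=1)
          -> return 1
          go(m=0)
          -> return 0
        -> return 1
        go(m=1)
        -> return 1
      -> return 2
      go(m=2) -> return 1  (same call as traced above)
    -> return 3
    go(m=3) -> return 2  (same call as traced above)
  -> return 5
  go(m=4) -> return 3  (same call as traced above)
-> return 8

cnt is incremented once per call, so count the calls in each subtree. Let C(m) = number of calls made by go(m).
C(0) = C(1) = 1 (base case, no recursion); C(m) = 1 + C(m - 1) + C(m - 2) otherwise.
C(2) = 1 + C(1) + C(0) = 1 + 1 + 1 = 3
C(3) = 1 + C(2) + C(1) = 1 + 3 + 1 = 5
C(4) = 1 + C(3) + C(2) = 1 + 5 + 3 = 9
C(5) = 1 + C(4) + C(3) = 1 + 9 + 5 = 15
C(6) = 1 + C(5) + C(4) = 1 + 15 + 9 = 25
cnt = C(6) = 25

Final answer: 25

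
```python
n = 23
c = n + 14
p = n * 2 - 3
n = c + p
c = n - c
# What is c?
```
Trace:
  n=23
  n=23, c=37
  n=23, c=37, p=43
  n=80, c=37, p=43
  n=80, c=43, p=43

Final answer: 43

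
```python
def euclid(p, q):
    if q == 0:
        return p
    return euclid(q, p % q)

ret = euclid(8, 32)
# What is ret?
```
Call trace:
euclid(p=8, q=32)
  euclid(p=32, q=8)
    euclid(p=8, q=0)
    -> return 8
  -> return 8
-> return 8

Final answer: 8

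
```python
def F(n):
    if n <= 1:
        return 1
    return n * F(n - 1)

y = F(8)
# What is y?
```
Call trace:
F(n=8)
  F(n=7)
    F(n=6)
      F(n=5)
        F(n=4)
          F(n=3)
            F(n=2)
              F(n=1)
              -> return 1
            -> return 2
          -> return 6
        -> return 24
      -> return 120
    -> return 720
  -> return 5040
-> return 40320

Final answer: 40320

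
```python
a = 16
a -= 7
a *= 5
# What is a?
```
Trace:
  a=16
  a=9
  a=45

Final answer: 45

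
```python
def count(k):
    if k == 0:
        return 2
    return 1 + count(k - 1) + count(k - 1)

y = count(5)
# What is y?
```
Call trace (a repeated sub-call is expanded the first time; later identical calls just restate its return value):
count(k=5)
  count(k=4)
    count(k=3)
      count(k=2)
        count(k=1)
          count(k=0)
          -> return 2
          count(k=0)
          -> return 2
        -> return 5
        count(k=1) -> return 5  (same call as traced above)
      -> return 11
      count(k=2) -> return 11  (same call as traced above)
    -> return 23
    count(k=3) -> return 23  (same call as traced above)
  -> return 47
  count(k=4) -> return 47  (same call as traced above)
-> return 95

Final answer: 95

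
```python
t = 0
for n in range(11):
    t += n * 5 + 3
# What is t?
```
Trace:
  t=0
  t=3, n=0
  t=11, n=1
  t=24, n=2
  t=42, n=3
  t=65, n=4
  t=93, n=5
  t=126, n=6
  t=164, n=7
  t=207, n=8
  t=255, n=9
  t=308, n=10

Final answer: 308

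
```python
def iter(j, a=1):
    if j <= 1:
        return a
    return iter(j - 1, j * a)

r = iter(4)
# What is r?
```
Call trace:
iter(j=4, a=1)
  iter(j=3, a=4)
    iter(j=2, a=12)
      iter(j=1, a=24)
      -> return 24
    -> return 24
  -> return 24
-> return 24

Final answer: 24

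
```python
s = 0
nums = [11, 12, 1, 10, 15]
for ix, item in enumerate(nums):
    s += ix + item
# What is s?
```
Trace:
  s=0
  s=11, ix=0, item=11
  s=24, ix=1, item=12
  s=27, ix=2, item=1
  s=40, ix=3, item=10
  s=59, ix=4, item=15

Final answer: 59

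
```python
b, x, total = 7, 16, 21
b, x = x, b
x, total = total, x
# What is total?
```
Trace:
  b=7, x=16, total=21
  b=16, x=7, total=21
  b=16, x=21, total=7

Final answer: 7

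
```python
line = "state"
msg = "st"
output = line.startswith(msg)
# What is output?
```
Trace:
  line='state'
  line='state', msg='st'
  line='state', msg='st', output=True

Final answer: True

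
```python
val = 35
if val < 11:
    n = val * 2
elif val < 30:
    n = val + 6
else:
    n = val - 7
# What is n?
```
Trace:
  val=35
  val=35, n=28

Final answer: 28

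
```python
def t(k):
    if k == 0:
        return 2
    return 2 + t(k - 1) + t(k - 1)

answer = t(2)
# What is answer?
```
Call trace (a repeated sub-call is expanded the first time; later identical calls just restate its return value):
t(k=2)
  t(k=1)
    t(k=0)
    -> return 2
    t(k=0)
    -> return 2
  -> return 6
  t(k=1) -> return 6  (same call as traced above)
-> return 14

Final answer: 14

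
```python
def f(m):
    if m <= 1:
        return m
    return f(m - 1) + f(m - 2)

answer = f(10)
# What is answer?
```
Call trace (a repeated sub-call is expanded the first time; later identical calls just restate its return value):
f(m=10)
  f(m=9)
    f(m=8)
      f(m=7)
        f(m=6)
          f(m=5)
            f(m=4)
              f(m=3)
                f(m=2)
                  f(m=1)
                  -> return 1
                  f(m=0)
                  -> return 0
                -> return 1
                f(m=1)
                -> return 1
              -> return 2
              f(m=2) -> return 1  (same call as traced above)
            -> return 3
            f(m=3) -> return 2  (same call as traced above)
          -> return 5
          f(m=4) -> return 3  (same call as traced above)
        -> return 8
        f(m=5) -> return 5  (same call as traced above)
      -> return 13
      f(m=6) -> return 8  (same call as traced above)
    -> return 21
    f(m=7) -> return 13  (same call as traced above)
  -> return 34
  f(m=8) -> return 21  (same call as traced above)
-> return 55

Final answer: 55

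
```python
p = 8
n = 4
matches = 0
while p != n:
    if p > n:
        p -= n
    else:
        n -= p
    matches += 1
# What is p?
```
Trace:
  p=8
  p=8, n=4
  p=8, n=4, matches=0
  p=4, n=4, matches=1

Final answer: 4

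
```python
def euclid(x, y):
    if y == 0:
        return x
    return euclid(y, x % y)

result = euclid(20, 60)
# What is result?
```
Call trace:
euclid(x=20, y=60)
  euclid(x=60, y=20)
    euclid(x=20, y=0)
    -> return 20
  -> return 20
-> return 20

Final answer: 20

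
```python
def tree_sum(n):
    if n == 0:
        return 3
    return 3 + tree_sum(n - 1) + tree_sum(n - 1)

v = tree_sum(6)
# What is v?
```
Call trace (a repeated sub-call is expanded the first time; later identical calls just restate its return value):
tree_sum(n=6)
  tree_sum(n=5)
    tree_sum(n=4)
      tree_sum(n=3)
        tree_sum(n=2)
          tree_sum(n=1)
            tree_sum(n=0)
            -> return 3
            tree_sum(n=0)
            -> return 3
          -> return 9
          tree_sum(n=1) -> return 9  (same call as traced above)
        -> return 21
        tree_sum(n=2) -> return 21  (same call as traced above)
      -> return 45
      tree_sum(n=3) -> return 45  (same call as traced above)
    -> return 93
    tree_sum(n=4) -> return 93  (same call as traced above)
  -> return 189
  tree_sum(n=5) -> return 189  (same call as traced above)
-> return 381

Final answer: 381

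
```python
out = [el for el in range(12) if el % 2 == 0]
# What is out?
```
Trace:
  el=0
  el=1
  el=2
  el=3
  el=4
  el=5
  el=6
  el=7
  el=8
  el=9
  el=10
  el=11
  out=[0, 2, 4, 6, 8, 10]

Final answer: [0, 2, 4, 6, 8, 10]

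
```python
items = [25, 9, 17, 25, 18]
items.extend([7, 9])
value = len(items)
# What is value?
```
Trace:
  items=[25, 9, 17, 25, 18]
  items=[25, 9, 17, 25, 18, 7, 9]
  items=[25, 9, 17, 25, 18, 7, 9], value=7

Final answer: 7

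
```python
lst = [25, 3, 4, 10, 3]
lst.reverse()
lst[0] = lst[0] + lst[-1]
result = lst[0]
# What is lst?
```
Trace:
  lst=[25, 3, 4, 10, 3]
  lst=[3, 10, 4, 3, 25]
  lst=[28, 10, 4, 3, 25]
  lst=[28, 10, 4, 3, 25], result=28

Final answer: [28, 10, 4, 3, 25]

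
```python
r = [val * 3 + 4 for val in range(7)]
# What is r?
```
Trace:
  val=0
  val=1
  val=2
  val=3
  val=4
  val=5
  val=6
  r=[4, 7, 10, 13, 16, 19, 22]

Final answer: [4, 7, 10, 13, 16, 19, 22]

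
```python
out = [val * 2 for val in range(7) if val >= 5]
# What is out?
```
Trace:
  val=0
  val=1
  val=2
  val=3
  val=4
  val=5
  val=6
  out=[10, 12]

Final answer: [10, 12]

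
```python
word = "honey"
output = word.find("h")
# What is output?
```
Trace:
  word='honey'
  word='honey', output=0

Final answer: 0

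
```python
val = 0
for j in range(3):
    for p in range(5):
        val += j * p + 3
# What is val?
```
Trace:
  val=0
  val=3, j=0, p=0
  val=6, j=0, p=1
  val=9, j=0, p=2
  val=12, j=0, p=3
  val=15, j=0, p=4
  val=18, j=1, p=0
  val=22, j=1, p=1
  val=27, j=1, p=2
  val=33, j=1, p=3
  val=40, j=1, p=4
  val=43, j=2, p=0
  val=48, j=2, p=1
  val=55, j=2, p=2
  val=64, j=2, p=3
  val=75, j=2, p=4

Final answer: 75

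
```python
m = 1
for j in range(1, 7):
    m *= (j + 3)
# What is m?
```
Trace:
  m=1
  m=4, j=1
  m=20, j=2
  m=120, j=3
  m=840, j=4
  m=6720, j=5
  m=60480, j=6

Final answer: 60480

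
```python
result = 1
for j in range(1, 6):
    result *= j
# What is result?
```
Trace:
  result=1
  result=1, j=1
  result=2, j=2
  result=6, j=3
  result=24, j=4
  result=120, j=5

Final answer: 120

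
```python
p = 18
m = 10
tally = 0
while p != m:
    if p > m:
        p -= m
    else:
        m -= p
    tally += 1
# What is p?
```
Trace:
  p=18
  p=18, m=10
  p=18, m=10, tally=0
  p=8, m=10, tally=1
  p=8, m=2, tally=2
  p=6, m=2, tally=3
  p=4, m=2, tally=4
  p=2, m=2, tally=5

Final answer: 2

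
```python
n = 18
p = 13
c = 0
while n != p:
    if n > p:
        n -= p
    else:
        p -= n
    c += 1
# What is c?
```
Trace:
  n=18
  n=18, p=13
  n=18, p=13, c=0
  n=5, p=13, c=1
  n=5, p=8, c=2
  n=5, p=3, c=3
  n=2, p=3, c=4
  n=2, p=1, c=5
  n=1, p=1, c=6

Final answer: 6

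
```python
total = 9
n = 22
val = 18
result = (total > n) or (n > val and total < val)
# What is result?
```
Trace:
  total=9
  total=9, n=22
  total=9, n=22, val=18
  total=9, n=22, val=18, result=True

Final answer: True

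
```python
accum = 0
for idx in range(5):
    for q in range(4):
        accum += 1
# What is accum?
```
Trace:
  accum=0
  accum=1, idx=0, q=0
  accum=2, idx=0, q=1
  accum=3, idx=0, q=2
  accum=4, idx=0, q=3
  accum=5, idx=1, q=0
  accum=6, idx=1, q=1
  accum=7, idx=1, q=2
  accum=8, idx=1, q=3
  accum=9, idx=2, q=0
  accum=10, idx=2, q=1
  accum=11, idx=2, q=2
  accum=12, idx=2, q=3
  accum=13, idx=3, q=0
  accum=14, idx=3, q=1
  accum=15, idx=3, q=2
  accum=16, idx=3, q=3
  accum=17, idx=4, q=0
  accum=18, idx=4, q=1
  accum=19, idx=4, q=2
  accum=20, idx=4, q=3

Final answer: 20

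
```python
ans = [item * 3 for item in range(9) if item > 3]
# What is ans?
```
Trace:
  item=0
  item=1
  item=2
  item=3
  item=4
  item=5
  item=6
  item=7
  item=8
  ans=[12, 15, 18, 21, 24]

Final answer: [12, 15, 18, 21, 24]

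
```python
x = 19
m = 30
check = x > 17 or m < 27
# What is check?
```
Trace:
  x=19
  x=19, m=30
  x=19, m=30, check=True

Final answer: True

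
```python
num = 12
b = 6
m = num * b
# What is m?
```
Trace:
  num=12
  num=12, b=6
  num=12, b=6, m=72

Final answer: 72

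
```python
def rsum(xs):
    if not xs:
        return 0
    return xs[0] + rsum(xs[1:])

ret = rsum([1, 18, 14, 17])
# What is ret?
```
Call trace:
rsum(xs=[1, 18, 14, 17])
  rsum(xs=[18, 14, 17])
    rsum(xs=[14, 17])
      rsum(xs=[17])
        rsum(xs=[])
        -> return 0
      -> return 17
    -> return 31
  -> return 49
-> return 50

Final answer: 50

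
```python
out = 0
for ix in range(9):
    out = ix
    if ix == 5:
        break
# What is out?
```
Trace:
  out=0
  out=0, ix=0
  out=1, ix=1
  out=2, ix=2
  out=3, ix=3
  out=4, ix=4
  out=5, ix=5

Final answer: 5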